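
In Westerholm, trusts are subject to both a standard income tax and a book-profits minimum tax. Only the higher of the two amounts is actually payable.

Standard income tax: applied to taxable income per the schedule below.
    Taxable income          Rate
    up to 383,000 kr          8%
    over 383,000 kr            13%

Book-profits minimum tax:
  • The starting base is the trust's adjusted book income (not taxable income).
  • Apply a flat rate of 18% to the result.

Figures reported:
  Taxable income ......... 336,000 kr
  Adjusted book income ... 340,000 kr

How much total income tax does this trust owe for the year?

61,200 kr

Book-profits minimum tax:
  Base (adjusted book income): 340,000 kr
  340,000 kr × 18% = 61,200 kr

Standard income tax:
  336,000 kr × 8% = 26,880 kr

61,200 kr > 26,880 kr, so the book-profits minimum tax is the binding amount.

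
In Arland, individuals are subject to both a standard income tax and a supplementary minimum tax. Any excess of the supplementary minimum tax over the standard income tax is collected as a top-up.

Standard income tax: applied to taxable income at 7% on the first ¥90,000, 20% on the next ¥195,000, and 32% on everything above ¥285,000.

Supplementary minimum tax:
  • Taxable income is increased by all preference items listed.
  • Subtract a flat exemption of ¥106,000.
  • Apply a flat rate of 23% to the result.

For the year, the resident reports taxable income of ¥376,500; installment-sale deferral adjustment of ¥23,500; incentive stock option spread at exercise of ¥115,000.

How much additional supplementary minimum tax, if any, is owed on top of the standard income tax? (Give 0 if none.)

¥19,490

Standard income tax:
  ¥90,000 × 7% = ¥6,300
  ¥195,000 × 20% = ¥39,000
  ¥91,500 × 32% = ¥29,280
  → ¥74,580

Supplementary minimum tax:
  Adjusted income: ¥376,500 + ¥23,500 + ¥115,000 = ¥515,000
  Less exemption ¥106,000 → base ¥409,000
  ¥409,000 × 23% = ¥94,070

Excess of supplementary minimum tax over standard income tax: ¥94,070 − ¥74,580 = ¥19,490.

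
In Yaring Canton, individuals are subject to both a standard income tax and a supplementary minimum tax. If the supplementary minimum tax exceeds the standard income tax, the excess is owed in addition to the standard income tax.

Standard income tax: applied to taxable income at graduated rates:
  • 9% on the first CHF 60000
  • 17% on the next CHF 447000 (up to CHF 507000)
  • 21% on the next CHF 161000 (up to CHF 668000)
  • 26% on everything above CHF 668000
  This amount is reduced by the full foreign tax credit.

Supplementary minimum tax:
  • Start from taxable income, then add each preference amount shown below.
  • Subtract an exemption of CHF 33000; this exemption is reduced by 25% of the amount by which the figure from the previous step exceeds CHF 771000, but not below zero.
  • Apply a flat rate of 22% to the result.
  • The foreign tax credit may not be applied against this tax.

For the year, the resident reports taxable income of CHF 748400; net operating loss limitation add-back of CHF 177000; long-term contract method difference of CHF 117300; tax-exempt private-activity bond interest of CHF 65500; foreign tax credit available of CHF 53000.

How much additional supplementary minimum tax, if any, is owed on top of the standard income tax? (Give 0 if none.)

Supplementary minimum tax:
  Adjusted income: CHF 748400 + CHF 177000 + CHF 117300 + CHF 65500 = CHF 1108200
  Exemption: 25% × (CHF 1108200 − CHF 771000) = CHF 84300 ≥ CHF 33000, so the exemption is fully phased out
  Base: CHF 1108200 − CHF 0 = CHF 1108200
  CHF 1108200 × 22% = CHF 243804

Standard income tax:
  CHF 60000 × 9% = CHF 5400
  CHF 447000 × 17% = CHF 75990
  CHF 161000 × 21% = CHF 33810
  CHF 80400 × 26% = CHF 20904
  → CHF 136104
  Less foreign tax credit CHF 53000 → CHF 83104

Excess of supplementary minimum tax over standard income tax: CHF 243804 − CHF 83104 = CHF 160700.

CHF 160700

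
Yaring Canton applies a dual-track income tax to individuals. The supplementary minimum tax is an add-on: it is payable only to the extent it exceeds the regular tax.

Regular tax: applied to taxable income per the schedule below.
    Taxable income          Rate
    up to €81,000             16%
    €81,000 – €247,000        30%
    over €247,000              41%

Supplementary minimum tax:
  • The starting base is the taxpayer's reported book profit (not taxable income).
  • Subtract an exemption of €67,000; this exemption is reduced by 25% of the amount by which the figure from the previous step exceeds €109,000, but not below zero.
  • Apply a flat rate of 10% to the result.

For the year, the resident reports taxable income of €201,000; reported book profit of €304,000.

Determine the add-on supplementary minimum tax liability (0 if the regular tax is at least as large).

Supplementary minimum tax:
  Base (reported book profit): €304,000
  Exemption: €67,000 − 25% × (€304,000 − €109,000) = €67,000 − €48,750 = €18,250
  Base: €304,000 − €18,250 = €285,750
  €285,750 × 10% = €28,575

Regular tax:
  €81,000 × 16% = €12,960
  €120,000 × 30% = €36,000
  → €48,960

€28,575 ≤ €48,960, so no add-on is due.

€0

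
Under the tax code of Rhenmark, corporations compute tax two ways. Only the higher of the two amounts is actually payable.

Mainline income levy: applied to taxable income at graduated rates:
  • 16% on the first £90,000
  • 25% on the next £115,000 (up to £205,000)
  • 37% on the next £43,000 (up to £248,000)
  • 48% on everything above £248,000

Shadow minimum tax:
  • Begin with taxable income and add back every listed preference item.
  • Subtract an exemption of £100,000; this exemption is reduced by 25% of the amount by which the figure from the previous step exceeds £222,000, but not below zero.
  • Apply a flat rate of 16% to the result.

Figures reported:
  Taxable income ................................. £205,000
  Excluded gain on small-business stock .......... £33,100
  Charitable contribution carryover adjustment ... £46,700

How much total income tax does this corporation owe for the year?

Shadow minimum tax:
  Adjusted income: £205,000 + £33,100 + £46,700 = £284,800
  Exemption: £100,000 − 25% × (£284,800 − £222,000) = £100,000 − £15,700 = £84,300
  Base: £284,800 − £84,300 = £200,500
  £200,500 × 16% = £32,080

Mainline income levy:
  £90,000 × 16% = £14,400
  £115,000 × 25% = £28,750
  → £43,150

£43,150 > £32,080, so the mainline income levy governs.

£43,150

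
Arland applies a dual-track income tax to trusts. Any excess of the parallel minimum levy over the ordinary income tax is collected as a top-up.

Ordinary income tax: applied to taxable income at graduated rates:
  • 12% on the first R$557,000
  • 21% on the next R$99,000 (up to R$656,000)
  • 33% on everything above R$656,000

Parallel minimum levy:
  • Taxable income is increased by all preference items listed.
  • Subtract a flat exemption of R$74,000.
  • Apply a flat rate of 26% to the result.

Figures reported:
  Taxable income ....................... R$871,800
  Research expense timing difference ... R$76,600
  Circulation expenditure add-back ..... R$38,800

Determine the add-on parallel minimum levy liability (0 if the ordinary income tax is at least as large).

Parallel minimum levy:
  Adjusted income: R$871,800 + R$76,600 + R$38,800 = R$987,200
  Less exemption R$74,000 → base R$913,200
  R$913,200 × 26% = R$237,432

Ordinary income tax:
  R$557,000 × 12% = R$66,840
  R$99,000 × 21% = R$20,790
  R$215,800 × 33% = R$71,214
  → R$158,844

Excess of parallel minimum levy over ordinary income tax: R$237,432 − R$158,844 = R$78,588.

R$78,588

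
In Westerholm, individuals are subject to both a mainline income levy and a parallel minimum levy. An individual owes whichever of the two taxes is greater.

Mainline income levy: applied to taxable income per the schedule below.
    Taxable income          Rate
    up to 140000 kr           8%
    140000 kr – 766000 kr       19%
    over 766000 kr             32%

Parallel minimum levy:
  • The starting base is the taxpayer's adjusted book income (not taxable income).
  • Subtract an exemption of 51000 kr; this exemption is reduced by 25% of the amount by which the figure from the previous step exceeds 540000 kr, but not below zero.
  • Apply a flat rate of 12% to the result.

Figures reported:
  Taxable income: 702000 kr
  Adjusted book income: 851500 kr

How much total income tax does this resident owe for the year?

Mainline income levy:
  140000 kr × 8% = 11200 kr
  562000 kr × 19% = 106780 kr
  → 117980 kr

Parallel minimum levy:
  Base (adjusted book income): 851500 kr
  Exemption: 25% × (851500 kr − 540000 kr) = 77875 kr ≥ 51000 kr, so the exemption is fully phased out
  Base: 851500 kr − 0 kr = 851500 kr
  851500 kr × 12% = 102180 kr

117980 kr > 102180 kr, so the mainline income levy governs.

117980 kr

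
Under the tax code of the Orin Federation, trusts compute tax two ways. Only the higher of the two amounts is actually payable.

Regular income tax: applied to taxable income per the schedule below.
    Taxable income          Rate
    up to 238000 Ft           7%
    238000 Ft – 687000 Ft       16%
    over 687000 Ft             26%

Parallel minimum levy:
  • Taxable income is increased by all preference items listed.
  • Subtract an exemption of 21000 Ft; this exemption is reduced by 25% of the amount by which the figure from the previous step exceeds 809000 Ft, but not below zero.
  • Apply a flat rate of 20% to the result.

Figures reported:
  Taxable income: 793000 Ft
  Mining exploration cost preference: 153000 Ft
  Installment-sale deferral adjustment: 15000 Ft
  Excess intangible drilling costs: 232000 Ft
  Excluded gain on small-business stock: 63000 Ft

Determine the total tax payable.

251200 Ft

Regular income tax:
  238000 Ft × 7% = 16660 Ft
  449000 Ft × 16% = 71840 Ft
  106000 Ft × 26% = 27560 Ft
  → 116060 Ft

Parallel minimum levy:
  Adjusted income: 793000 Ft + 153000 Ft + 15000 Ft + 232000 Ft + 63000 Ft = 1256000 Ft
  Exemption: 25% × (1256000 Ft − 809000 Ft) = 111750 Ft ≥ 21000 Ft, so the exemption is fully phased out
  Base: 1256000 Ft − 0 Ft = 1256000 Ft
  1256000 Ft × 20% = 251200 Ft

251200 Ft > 116060 Ft, so the parallel minimum levy is the binding amount.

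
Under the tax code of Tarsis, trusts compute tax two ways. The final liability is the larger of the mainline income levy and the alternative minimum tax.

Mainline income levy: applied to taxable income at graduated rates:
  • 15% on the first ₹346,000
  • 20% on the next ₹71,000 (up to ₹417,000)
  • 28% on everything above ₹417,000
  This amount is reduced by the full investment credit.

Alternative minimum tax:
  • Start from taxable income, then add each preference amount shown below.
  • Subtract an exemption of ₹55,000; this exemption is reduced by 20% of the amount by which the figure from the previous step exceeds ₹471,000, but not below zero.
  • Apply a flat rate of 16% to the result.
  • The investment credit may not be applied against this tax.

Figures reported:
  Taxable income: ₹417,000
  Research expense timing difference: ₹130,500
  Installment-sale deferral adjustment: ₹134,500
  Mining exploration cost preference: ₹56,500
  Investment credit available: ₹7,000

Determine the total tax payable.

₹117,920

Alternative minimum tax:
  Adjusted income: ₹417,000 + ₹130,500 + ₹134,500 + ₹56,500 = ₹738,500
  Exemption: ₹55,000 − 20% × (₹738,500 − ₹471,000) = ₹55,000 − ₹53,500 = ₹1,500
  Base: ₹738,500 − ₹1,500 = ₹737,000
  ₹737,000 × 16% = ₹117,920

Mainline income levy:
  ₹346,000 × 15% = ₹51,900
  ₹71,000 × 20% = ₹14,200
  → ₹66,100
  Less investment credit ₹7,000 → ₹59,100

₹117,920 > ₹59,100, so the alternative minimum tax is the binding amount.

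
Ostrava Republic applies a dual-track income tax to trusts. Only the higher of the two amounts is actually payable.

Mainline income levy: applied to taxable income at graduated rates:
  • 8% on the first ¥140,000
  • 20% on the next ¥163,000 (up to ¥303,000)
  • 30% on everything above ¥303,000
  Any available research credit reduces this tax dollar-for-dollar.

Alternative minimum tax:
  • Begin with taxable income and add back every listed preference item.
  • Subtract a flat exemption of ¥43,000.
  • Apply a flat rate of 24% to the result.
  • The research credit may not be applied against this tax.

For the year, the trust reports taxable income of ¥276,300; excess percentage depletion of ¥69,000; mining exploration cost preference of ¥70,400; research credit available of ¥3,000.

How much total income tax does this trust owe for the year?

Alternative minimum tax:
  Adjusted income: ¥276,300 + ¥69,000 + ¥70,400 = ¥415,700
  Less exemption ¥43,000 → base ¥372,700
  ¥372,700 × 24% = ¥89,448

Mainline income levy:
  ¥140,000 × 8% = ¥11,200
  ¥136,300 × 20% = ¥27,260
  → ¥38,460
  Less research credit ¥3,000 → ¥35,460

¥89,448 > ¥35,460, so the alternative minimum tax is the binding amount.

¥89,448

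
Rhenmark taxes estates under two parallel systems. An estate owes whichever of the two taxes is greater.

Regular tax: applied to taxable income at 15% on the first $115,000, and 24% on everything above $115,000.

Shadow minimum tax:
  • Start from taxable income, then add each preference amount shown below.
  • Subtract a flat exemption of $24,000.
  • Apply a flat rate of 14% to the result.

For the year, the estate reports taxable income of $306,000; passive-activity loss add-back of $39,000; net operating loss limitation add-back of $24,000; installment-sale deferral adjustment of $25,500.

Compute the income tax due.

$63,090

Regular tax:
  $115,000 × 15% = $17,250
  $191,000 × 24% = $45,840
  → $63,090

Shadow minimum tax:
  Adjusted income: $306,000 + $39,000 + $24,000 + $25,500 = $394,500
  Less exemption $24,000 → base $370,500
  $370,500 × 14% = $51,870

$63,090 > $51,870, so the regular tax governs.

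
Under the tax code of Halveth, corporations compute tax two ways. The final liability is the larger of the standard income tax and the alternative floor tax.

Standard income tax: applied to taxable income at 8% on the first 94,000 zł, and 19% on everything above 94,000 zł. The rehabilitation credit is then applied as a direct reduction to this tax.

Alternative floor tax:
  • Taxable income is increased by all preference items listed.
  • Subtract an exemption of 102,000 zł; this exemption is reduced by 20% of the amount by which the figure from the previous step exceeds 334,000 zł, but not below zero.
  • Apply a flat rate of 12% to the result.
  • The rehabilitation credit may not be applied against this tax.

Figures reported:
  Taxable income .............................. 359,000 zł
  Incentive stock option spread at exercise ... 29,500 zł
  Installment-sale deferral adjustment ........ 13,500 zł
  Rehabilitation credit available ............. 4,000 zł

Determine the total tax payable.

Standard income tax:
  94,000 zł × 8% = 7,520 zł
  265,000 zł × 19% = 50,350 zł
  → 57,870 zł
  Less rehabilitation credit 4,000 zł → 53,870 zł

Alternative floor tax:
  Adjusted income: 359,000 zł + 29,500 zł + 13,500 zł = 402,000 zł
  Exemption: 102,000 zł − 20% × (402,000 zł − 334,000 zł) = 102,000 zł − 13,600 zł = 88,400 zł
  Base: 402,000 zł − 88,400 zł = 313,600 zł
  313,600 zł × 12% = 37,632 zł

53,870 zł > 37,632 zł, so the standard income tax governs.

53,870 zł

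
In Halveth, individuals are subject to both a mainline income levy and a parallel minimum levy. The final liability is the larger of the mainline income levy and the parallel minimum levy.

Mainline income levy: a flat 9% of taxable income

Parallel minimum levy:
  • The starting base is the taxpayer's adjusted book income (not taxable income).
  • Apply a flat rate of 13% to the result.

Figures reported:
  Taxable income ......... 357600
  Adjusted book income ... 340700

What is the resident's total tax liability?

44291

Mainline income levy:
  357600 × 9% = 32184

Parallel minimum levy:
  Base (adjusted book income): 340700
  340700 × 13% = 44291

44291 > 32184, so the parallel minimum levy is the binding amount.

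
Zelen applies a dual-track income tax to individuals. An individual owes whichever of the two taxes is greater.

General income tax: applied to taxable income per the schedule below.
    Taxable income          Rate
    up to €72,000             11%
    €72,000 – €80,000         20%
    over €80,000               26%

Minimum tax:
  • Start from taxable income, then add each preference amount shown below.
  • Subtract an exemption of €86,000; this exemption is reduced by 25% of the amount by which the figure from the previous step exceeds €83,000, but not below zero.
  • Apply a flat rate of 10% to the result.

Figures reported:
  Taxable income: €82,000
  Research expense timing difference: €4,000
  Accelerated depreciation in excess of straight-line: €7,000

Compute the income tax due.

€10,040

Minimum tax:
  Adjusted income: €82,000 + €4,000 + €7,000 = €93,000
  Exemption: €86,000 − 25% × (€93,000 − €83,000) = €86,000 − €2,500 = €83,500
  Base: €93,000 − €83,500 = €9,500
  €9,500 × 10% = €950

General income tax:
  €72,000 × 11% = €7,920
  €8,000 × 20% = €1,600
  €2,000 × 26% = €520
  → €10,040

€10,040 > €950, so the general income tax governs.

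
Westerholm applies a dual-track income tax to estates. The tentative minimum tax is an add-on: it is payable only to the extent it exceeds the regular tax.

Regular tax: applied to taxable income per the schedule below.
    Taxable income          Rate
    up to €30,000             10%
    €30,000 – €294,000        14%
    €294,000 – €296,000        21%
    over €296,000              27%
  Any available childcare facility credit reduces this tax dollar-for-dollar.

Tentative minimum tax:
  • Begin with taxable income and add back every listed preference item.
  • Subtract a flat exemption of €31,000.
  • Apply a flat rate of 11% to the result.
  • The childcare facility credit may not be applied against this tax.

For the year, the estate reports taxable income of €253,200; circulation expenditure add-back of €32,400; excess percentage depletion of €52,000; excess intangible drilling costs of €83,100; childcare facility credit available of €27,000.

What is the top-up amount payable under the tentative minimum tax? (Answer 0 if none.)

Tentative minimum tax:
  Adjusted income: €253,200 + €32,400 + €52,000 + €83,100 = €420,700
  Less exemption €31,000 → base €389,700
  €389,700 × 11% = €42,867

Regular tax:
  €30,000 × 10% = €3,000
  €223,200 × 14% = €31,248
  → €34,248
  Less childcare facility credit €27,000 → €7,248

Excess of tentative minimum tax over regular tax: €42,867 − €7,248 = €35,619.

€35,619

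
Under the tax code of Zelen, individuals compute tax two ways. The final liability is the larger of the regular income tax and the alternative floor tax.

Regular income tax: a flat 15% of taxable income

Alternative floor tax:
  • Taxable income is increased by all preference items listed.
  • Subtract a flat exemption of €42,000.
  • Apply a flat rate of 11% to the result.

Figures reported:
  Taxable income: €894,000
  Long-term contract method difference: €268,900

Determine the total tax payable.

€134,100

Alternative floor tax:
  Adjusted income: €894,000 + €268,900 = €1,162,900
  Less exemption €42,000 → base €1,120,900
  €1,120,900 × 11% = €123,299

Regular income tax:
  €894,000 × 15% = €134,100

€134,100 > €123,299, so the regular income tax governs.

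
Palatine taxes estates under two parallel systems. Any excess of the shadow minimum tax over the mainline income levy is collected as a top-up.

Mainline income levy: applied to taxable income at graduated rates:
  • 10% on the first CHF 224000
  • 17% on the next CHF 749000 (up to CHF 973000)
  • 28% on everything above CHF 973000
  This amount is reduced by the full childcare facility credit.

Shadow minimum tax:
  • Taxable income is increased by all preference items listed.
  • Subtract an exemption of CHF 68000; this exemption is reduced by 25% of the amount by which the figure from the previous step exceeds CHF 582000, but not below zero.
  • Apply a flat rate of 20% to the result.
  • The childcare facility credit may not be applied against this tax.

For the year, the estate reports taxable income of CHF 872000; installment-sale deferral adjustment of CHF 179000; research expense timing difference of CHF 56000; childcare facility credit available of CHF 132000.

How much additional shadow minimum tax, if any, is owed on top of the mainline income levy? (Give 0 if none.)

Mainline income levy:
  CHF 224000 × 10% = CHF 22400
  CHF 648000 × 17% = CHF 110160
  → CHF 132560
  Less childcare facility credit CHF 132000 → CHF 560

Shadow minimum tax:
  Adjusted income: CHF 872000 + CHF 179000 + CHF 56000 = CHF 1107000
  Exemption: 25% × (CHF 1107000 − CHF 582000) = CHF 131250 ≥ CHF 68000, so the exemption is fully phased out
  Base: CHF 1107000 − CHF 0 = CHF 1107000
  CHF 1107000 × 20% = CHF 221400

Excess of shadow minimum tax over mainline income levy: CHF 221400 − CHF 560 = CHF 220840.

CHF 220840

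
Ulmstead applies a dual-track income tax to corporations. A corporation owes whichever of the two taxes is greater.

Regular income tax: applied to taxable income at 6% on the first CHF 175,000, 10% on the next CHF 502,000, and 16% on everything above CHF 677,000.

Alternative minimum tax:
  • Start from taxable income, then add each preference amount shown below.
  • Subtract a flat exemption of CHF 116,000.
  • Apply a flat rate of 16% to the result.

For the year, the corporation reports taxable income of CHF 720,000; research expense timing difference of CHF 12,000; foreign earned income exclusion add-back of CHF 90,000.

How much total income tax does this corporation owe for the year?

Alternative minimum tax:
  Adjusted income: CHF 720,000 + CHF 12,000 + CHF 90,000 = CHF 822,000
  Less exemption CHF 116,000 → base CHF 706,000
  CHF 706,000 × 16% = CHF 112,960

Regular income tax:
  CHF 175,000 × 6% = CHF 10,500
  CHF 502,000 × 10% = CHF 50,200
  CHF 43,000 × 16% = CHF 6,880
  → CHF 67,580

CHF 112,960 > CHF 67,580, so the alternative minimum tax is the binding amount.

CHF 112,960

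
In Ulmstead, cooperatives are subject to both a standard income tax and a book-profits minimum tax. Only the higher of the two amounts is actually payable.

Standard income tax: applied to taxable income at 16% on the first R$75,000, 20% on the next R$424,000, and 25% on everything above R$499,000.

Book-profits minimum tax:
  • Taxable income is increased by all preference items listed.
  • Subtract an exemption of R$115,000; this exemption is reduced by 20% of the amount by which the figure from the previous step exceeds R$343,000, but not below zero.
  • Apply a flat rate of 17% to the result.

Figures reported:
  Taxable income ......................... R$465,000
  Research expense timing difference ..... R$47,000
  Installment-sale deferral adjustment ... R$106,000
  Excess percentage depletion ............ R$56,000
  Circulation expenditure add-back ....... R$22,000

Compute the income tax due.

Standard income tax:
  R$75,000 × 16% = R$12,000
  R$390,000 × 20% = R$78,000
  → R$90,000

Book-profits minimum tax:
  Adjusted income: R$465,000 + R$47,000 + R$106,000 + R$56,000 + R$22,000 = R$696,000
  Exemption: R$115,000 − 20% × (R$696,000 − R$343,000) = R$115,000 − R$70,600 = R$44,400
  Base: R$696,000 − R$44,400 = R$651,600
  R$651,600 × 17% = R$110,772

R$110,772 > R$90,000, so the book-profits minimum tax is the binding amount.

R$110,772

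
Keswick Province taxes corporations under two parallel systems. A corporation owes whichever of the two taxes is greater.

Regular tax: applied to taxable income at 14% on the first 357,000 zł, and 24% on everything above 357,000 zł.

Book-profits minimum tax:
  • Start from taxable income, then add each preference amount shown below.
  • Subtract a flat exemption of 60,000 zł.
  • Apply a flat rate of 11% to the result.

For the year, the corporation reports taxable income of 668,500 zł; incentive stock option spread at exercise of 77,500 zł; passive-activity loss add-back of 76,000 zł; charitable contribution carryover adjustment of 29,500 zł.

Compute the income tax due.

Book-profits minimum tax:
  Adjusted income: 668,500 zł + 77,500 zł + 76,000 zł + 29,500 zł = 851,500 zł
  Less exemption 60,000 zł → base 791,500 zł
  791,500 zł × 11% = 87,065 zł

Regular tax:
  357,000 zł × 14% = 49,980 zł
  311,500 zł × 24% = 74,760 zł
  → 124,740 zł

124,740 zł > 87,065 zł, so the regular tax governs.

124,740 zł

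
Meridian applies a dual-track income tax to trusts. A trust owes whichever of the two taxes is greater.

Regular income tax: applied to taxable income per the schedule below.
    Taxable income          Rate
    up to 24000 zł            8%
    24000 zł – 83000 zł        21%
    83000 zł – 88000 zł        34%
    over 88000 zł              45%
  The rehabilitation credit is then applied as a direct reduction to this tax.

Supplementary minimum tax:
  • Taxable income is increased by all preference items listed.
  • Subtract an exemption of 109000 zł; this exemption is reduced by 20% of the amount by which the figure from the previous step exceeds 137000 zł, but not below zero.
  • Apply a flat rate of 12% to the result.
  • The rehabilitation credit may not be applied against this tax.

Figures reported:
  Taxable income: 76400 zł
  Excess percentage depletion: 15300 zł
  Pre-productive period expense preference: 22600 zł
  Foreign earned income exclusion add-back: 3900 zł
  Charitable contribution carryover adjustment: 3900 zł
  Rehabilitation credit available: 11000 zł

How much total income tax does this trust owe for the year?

Regular income tax:
  24000 zł × 8% = 1920 zł
  52400 zł × 21% = 11004 zł
  → 12924 zł
  Less rehabilitation credit 11000 zł → 1924 zł

Supplementary minimum tax:
  Adjusted income: 76400 zł + 15300 zł + 22600 zł + 3900 zł + 3900 zł = 122100 zł
  Exemption: 122100 zł ≤ 137000 zł, so full 109000 zł applies
  Base: 122100 zł − 109000 zł = 13100 zł
  13100 zł × 12% = 1572 zł

1924 zł > 1572 zł, so the regular income tax governs.

1924 zł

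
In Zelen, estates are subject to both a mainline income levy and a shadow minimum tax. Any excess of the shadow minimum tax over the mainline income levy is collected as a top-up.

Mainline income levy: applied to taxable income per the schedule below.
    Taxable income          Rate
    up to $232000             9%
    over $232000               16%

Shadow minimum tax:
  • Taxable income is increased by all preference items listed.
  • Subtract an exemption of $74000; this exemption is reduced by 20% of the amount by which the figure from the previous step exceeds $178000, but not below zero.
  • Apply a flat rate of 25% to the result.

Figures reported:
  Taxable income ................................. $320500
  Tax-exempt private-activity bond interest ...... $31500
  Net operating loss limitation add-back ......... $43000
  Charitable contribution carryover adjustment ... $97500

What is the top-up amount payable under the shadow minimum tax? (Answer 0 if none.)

$85310

Mainline income levy:
  $232000 × 9% = $20880
  $88500 × 16% = $14160
  → $35040

Shadow minimum tax:
  Adjusted income: $320500 + $31500 + $43000 + $97500 = $492500
  Exemption: $74000 − 20% × ($492500 − $178000) = $74000 − $62900 = $11100
  Base: $492500 − $11100 = $481400
  $481400 × 25% = $120350

Excess of shadow minimum tax over mainline income levy: $120350 − $35040 = $85310.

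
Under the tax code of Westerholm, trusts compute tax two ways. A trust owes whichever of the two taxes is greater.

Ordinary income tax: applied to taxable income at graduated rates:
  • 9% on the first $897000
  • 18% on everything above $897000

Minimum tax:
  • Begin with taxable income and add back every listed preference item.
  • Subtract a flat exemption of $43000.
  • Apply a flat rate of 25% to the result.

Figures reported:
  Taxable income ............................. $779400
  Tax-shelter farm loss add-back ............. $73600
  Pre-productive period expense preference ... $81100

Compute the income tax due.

Minimum tax:
  Adjusted income: $779400 + $73600 + $81100 = $934100
  Less exemption $43000 → base $891100
  $891100 × 25% = $222775

Ordinary income tax:
  $779400 × 9% = $70146

$222775 > $70146, so the minimum tax is the binding amount.

$222775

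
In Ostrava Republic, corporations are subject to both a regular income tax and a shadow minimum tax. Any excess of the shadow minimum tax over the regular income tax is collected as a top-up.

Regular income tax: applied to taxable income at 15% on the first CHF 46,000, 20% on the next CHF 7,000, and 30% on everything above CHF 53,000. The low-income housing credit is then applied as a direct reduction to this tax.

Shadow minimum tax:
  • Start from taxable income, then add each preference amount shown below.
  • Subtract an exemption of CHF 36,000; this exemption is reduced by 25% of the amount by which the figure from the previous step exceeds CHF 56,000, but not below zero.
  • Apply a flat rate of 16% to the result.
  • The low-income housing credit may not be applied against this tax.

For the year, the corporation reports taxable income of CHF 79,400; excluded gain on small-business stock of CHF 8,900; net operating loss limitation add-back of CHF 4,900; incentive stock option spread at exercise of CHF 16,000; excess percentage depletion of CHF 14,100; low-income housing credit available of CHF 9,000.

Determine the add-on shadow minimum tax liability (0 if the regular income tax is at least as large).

CHF 9,440

Shadow minimum tax:
  Adjusted income: CHF 79,400 + CHF 8,900 + CHF 4,900 + CHF 16,000 + CHF 14,100 = CHF 123,300
  Exemption: CHF 36,000 − 25% × (CHF 123,300 − CHF 56,000) = CHF 36,000 − CHF 16,825 = CHF 19,175
  Base: CHF 123,300 − CHF 19,175 = CHF 104,125
  CHF 104,125 × 16% = CHF 16,660

Regular income tax:
  CHF 46,000 × 15% = CHF 6,900
  CHF 7,000 × 20% = CHF 1,400
  CHF 26,400 × 30% = CHF 7,920
  → CHF 16,220
  Less low-income housing credit CHF 9,000 → CHF 7,220

Excess of shadow minimum tax over regular income tax: CHF 16,660 − CHF 7,220 = CHF 9,440.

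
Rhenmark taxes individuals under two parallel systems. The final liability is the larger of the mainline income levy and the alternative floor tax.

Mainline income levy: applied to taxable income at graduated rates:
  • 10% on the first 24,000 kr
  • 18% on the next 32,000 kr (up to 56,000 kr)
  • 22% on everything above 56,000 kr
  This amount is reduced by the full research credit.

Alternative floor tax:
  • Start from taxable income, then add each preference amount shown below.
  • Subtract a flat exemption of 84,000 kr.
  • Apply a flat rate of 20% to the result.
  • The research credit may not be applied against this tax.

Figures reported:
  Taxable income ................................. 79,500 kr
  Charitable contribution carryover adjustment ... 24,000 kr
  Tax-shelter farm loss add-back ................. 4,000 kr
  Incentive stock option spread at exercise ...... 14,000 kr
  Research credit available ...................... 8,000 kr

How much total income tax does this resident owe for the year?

Alternative floor tax:
  Adjusted income: 79,500 kr + 24,000 kr + 4,000 kr + 14,000 kr = 121,500 kr
  Less exemption 84,000 kr → base 37,500 kr
  37,500 kr × 20% = 7,500 kr

Mainline income levy:
  24,000 kr × 10% = 2,400 kr
  32,000 kr × 18% = 5,760 kr
  23,500 kr × 22% = 5,170 kr
  → 13,330 kr
  Less research credit 8,000 kr → 5,330 kr

7,500 kr > 5,330 kr, so the alternative floor tax is the binding amount.

7,500 kr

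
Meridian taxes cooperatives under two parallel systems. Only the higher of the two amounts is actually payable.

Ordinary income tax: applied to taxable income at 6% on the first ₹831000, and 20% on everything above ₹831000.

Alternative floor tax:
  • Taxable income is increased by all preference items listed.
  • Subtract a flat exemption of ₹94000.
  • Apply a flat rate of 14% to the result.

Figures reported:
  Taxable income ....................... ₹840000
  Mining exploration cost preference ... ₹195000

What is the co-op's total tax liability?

Alternative floor tax:
  Adjusted income: ₹840000 + ₹195000 = ₹1035000
  Less exemption ₹94000 → base ₹941000
  ₹941000 × 14% = ₹131740

Ordinary income tax:
  ₹831000 × 6% = ₹49860
  ₹9000 × 20% = ₹1800
  → ₹51660

₹131740 > ₹51660, so the alternative floor tax is the binding amount.

₹131740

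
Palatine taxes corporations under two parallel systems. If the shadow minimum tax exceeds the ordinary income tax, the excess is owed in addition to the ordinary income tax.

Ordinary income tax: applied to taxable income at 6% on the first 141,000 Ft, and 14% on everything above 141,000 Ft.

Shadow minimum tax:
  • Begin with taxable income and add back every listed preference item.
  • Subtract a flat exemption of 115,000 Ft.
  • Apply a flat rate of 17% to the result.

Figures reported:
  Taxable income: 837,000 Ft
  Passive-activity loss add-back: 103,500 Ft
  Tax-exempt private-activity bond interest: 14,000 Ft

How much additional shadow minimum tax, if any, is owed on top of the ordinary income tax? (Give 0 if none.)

Ordinary income tax:
  141,000 Ft × 6% = 8,460 Ft
  696,000 Ft × 14% = 97,440 Ft
  → 105,900 Ft

Shadow minimum tax:
  Adjusted income: 837,000 Ft + 103,500 Ft + 14,000 Ft = 954,500 Ft
  Less exemption 115,000 Ft → base 839,500 Ft
  839,500 Ft × 17% = 142,715 Ft

Excess of shadow minimum tax over ordinary income tax: 142,715 Ft − 105,900 Ft = 36,815 Ft.

36,815 Ft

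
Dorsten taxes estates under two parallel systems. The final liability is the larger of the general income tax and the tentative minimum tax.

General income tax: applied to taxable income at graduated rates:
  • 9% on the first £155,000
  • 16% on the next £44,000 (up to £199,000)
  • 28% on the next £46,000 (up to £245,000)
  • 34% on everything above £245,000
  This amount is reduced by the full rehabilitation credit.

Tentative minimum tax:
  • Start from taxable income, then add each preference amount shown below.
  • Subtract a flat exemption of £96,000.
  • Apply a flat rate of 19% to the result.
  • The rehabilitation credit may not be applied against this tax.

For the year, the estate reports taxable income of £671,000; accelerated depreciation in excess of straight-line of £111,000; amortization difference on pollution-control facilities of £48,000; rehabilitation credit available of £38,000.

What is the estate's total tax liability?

£140,710

Tentative minimum tax:
  Adjusted income: £671,000 + £111,000 + £48,000 = £830,000
  Less exemption £96,000 → base £734,000
  £734,000 × 19% = £139,460

General income tax:
  £155,000 × 9% = £13,950
  £44,000 × 16% = £7,040
  £46,000 × 28% = £12,880
  £426,000 × 34% = £144,840
  → £178,710
  Less rehabilitation credit £38,000 → £140,710

£140,710 > £139,460, so the general income tax governs.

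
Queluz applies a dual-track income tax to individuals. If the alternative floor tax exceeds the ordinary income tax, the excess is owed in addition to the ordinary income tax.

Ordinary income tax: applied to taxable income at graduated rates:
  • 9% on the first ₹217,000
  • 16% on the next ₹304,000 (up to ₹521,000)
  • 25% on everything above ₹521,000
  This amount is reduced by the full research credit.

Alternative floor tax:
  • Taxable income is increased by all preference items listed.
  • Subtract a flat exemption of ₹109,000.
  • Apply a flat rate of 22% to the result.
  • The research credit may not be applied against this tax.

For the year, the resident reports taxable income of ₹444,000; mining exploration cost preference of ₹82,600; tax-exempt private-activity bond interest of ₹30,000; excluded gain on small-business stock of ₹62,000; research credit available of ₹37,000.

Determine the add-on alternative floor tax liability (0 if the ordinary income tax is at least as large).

₹93,262

Ordinary income tax:
  ₹217,000 × 9% = ₹19,530
  ₹227,000 × 16% = ₹36,320
  → ₹55,850
  Less research credit ₹37,000 → ₹18,850

Alternative floor tax:
  Adjusted income: ₹444,000 + ₹82,600 + ₹30,000 + ₹62,000 = ₹618,600
  Less exemption ₹109,000 → base ₹509,600
  ₹509,600 × 22% = ₹112,112

Excess of alternative floor tax over ordinary income tax: ₹112,112 − ₹18,850 = ₹93,262.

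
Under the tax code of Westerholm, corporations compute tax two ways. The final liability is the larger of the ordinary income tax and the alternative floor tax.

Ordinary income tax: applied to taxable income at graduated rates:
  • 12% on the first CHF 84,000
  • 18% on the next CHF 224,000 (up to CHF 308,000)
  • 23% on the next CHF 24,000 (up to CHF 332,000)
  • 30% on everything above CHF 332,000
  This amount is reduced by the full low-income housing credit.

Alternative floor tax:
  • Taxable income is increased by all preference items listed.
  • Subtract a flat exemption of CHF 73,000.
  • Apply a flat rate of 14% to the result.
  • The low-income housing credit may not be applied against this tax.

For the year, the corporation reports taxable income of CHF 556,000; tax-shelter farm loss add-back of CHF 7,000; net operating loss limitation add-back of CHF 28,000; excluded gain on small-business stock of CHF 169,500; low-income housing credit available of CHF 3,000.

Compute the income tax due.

CHF 120,120

Alternative floor tax:
  Adjusted income: CHF 556,000 + CHF 7,000 + CHF 28,000 + CHF 169,500 = CHF 760,500
  Less exemption CHF 73,000 → base CHF 687,500
  CHF 687,500 × 14% = CHF 96,250

Ordinary income tax:
  CHF 84,000 × 12% = CHF 10,080
  CHF 224,000 × 18% = CHF 40,320
  CHF 24,000 × 23% = CHF 5,520
  CHF 224,000 × 30% = CHF 67,200
  → CHF 123,120
  Less low-income housing credit CHF 3,000 → CHF 120,120

CHF 120,120 > CHF 96,250, so the ordinary income tax governs.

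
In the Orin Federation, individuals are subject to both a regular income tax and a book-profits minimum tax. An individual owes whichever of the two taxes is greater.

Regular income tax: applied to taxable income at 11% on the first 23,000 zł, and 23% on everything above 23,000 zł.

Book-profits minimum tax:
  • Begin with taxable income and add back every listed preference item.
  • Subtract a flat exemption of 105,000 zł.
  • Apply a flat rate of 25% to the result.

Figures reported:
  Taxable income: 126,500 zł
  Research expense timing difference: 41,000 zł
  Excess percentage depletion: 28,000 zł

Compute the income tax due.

Book-profits minimum tax:
  Adjusted income: 126,500 zł + 41,000 zł + 28,000 zł = 195,500 zł
  Less exemption 105,000 zł → base 90,500 zł
  90,500 zł × 25% = 22,625 zł

Regular income tax:
  23,000 zł × 11% = 2,530 zł
  103,500 zł × 23% = 23,805 zł
  → 26,335 zł

26,335 zł > 22,625 zł, so the regular income tax governs.

26,335 zł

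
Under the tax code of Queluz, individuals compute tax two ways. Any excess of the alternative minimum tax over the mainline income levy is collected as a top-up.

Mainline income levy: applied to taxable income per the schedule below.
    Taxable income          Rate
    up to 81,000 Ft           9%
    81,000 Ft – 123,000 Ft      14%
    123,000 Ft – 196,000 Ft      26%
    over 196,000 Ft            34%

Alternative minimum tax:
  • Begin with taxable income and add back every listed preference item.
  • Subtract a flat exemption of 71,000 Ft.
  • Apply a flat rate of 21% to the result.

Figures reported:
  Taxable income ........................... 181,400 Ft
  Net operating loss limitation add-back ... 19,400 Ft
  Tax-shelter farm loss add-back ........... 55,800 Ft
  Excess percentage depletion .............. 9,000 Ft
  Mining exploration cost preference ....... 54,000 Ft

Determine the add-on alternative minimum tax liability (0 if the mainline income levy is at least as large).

Alternative minimum tax:
  Adjusted income: 181,400 Ft + 19,400 Ft + 55,800 Ft + 9,000 Ft + 54,000 Ft = 319,600 Ft
  Less exemption 71,000 Ft → base 248,600 Ft
  248,600 Ft × 21% = 52,206 Ft

Mainline income levy:
  81,000 Ft × 9% = 7,290 Ft
  42,000 Ft × 14% = 5,880 Ft
  58,400 Ft × 26% = 15,184 Ft
  → 28,354 Ft

Excess of alternative minimum tax over mainline income levy: 52,206 Ft − 28,354 Ft = 23,852 Ft.

23,852 Ft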